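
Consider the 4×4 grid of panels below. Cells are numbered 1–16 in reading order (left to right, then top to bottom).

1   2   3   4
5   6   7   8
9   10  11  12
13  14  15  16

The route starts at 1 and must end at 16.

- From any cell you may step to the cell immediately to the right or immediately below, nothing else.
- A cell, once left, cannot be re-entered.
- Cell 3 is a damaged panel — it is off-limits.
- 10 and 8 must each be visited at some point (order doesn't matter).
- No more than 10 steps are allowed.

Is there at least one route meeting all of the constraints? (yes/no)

no

10 is below but to the left of 8: going 8 → 10 would need a leftward move and 10 → 8 an upward move, so no right/down-only route can visit both required cells.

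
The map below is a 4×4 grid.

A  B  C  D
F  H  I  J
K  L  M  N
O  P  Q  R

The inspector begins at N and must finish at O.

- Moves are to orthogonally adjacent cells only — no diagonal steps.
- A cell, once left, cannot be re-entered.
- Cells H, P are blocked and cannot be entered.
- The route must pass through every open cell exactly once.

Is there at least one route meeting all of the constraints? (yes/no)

no

Colour the cells like a checkerboard: each orthogonal step flips colour, so a Hamiltonian route alternates colours. Here there are 6 cells of one colour and 8 of the other, with start on the same colour as the goal — the counts and endpoints can't be arranged into an alternating sequence of length 14, so no Hamiltonian route exists.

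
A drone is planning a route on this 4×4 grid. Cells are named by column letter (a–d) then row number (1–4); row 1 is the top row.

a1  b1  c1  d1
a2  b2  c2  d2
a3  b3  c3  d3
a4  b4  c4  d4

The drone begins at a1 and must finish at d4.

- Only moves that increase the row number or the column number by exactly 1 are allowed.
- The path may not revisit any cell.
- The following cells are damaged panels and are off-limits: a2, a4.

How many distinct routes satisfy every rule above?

10

A right/down-only route from a1 to d4 makes exactly 3 down-moves and 3 right-moves in some order.
With no other constraints that would be C(6,3) = 20 routes.
Subtract routes through each blocked cell (inclusion–exclusion for overlaps): − through a2: 10 − through a4: 1 + through a2&a4: 1 → 10.
That gives 10 routes.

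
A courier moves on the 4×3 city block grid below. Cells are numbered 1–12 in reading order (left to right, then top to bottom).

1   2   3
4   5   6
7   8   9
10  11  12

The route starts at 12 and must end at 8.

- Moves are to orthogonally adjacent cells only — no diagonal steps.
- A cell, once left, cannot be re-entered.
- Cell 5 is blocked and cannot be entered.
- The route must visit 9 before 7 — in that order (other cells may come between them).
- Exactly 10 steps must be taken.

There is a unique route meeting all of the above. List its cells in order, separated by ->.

The waypoints must appear in the order 9, 7, with no cell reused.
Route from 12: up 3 to 3, left 2 to 1, down 3 to 10, right 1 to 11, up 1 to 8 — 10 moves in all.
Check: order respected (9 at step 1, 7 at step 7); 10 moves as required.

12 -> 9 -> 6 -> 3 -> 2 -> 1 -> 4 -> 7 -> 10 -> 11 -> 8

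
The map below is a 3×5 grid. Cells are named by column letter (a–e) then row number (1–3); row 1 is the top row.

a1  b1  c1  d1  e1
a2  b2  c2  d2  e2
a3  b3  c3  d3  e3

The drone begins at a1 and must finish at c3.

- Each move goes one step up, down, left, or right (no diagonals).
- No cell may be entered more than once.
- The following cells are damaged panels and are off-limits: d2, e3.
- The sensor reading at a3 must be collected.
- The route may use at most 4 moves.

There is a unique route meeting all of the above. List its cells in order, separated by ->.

The 4-move cap with required stops at a3 leaves no slack for detours.
Route from a1: 2× down (reaching a3), 2× right (reaching c3) — 4 moves in all.
Check: all required cells visited; 4 ≤ 4 moves.

a1 -> a2 -> a3 -> b3 -> c3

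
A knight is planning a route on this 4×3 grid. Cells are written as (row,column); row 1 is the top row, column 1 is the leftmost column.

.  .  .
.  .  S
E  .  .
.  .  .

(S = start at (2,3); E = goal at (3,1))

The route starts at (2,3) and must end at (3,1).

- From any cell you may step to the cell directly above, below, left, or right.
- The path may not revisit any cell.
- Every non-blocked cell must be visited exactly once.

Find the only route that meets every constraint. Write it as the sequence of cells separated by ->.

(2,3) -> (1,3) -> (1,2) -> (1,1) -> (2,1) -> (2,2) -> (3,2) -> (3,3) -> (4,3) -> (4,2) -> (4,1) -> (3,1)

Need to visit all 12 open cells exactly once, starting at (2,3) and ending at (3,1).
Cell (1,1) has only two open neighbours ((2,1) and (1,2)), so the path must pass straight through it: one of those is the cell it's entered from and the other is where it exits.
Route from (2,3): up to (1,3), 2× left (reaching (1,1)), down to (2,1), right to (2,2), down to (3,2), right to (3,3), down to (4,3), 2× left (reaching (4,1)), up to (3,1) — 11 moves in all.
Check: all 12 open cells covered.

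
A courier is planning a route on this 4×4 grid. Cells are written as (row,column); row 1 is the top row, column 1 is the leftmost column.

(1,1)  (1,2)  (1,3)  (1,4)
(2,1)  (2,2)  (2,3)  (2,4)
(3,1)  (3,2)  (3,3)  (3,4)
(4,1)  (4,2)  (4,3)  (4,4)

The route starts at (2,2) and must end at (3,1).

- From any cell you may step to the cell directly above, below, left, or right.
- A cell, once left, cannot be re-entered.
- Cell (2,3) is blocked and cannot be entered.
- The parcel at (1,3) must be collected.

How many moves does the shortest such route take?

8

Any route passes through (1,3) somewhere between (2,2) and (3,1). Summing Manhattan distances along the two legs ((2,2) → (1,3) → (3,1)) gives a lower bound of 2 + 4 = 6 moves.
The shortest route satisfying every rule uses 8 moves: (2,2) → (1,2) → (1,3) → (1,4) → (2,4) → (3,4) → (3,3) → (3,2) → (3,1).
The bound of 6 isn't tight here; checking systematically, no route of length 6 through 7 satisfies every constraint, so 8 is the minimum.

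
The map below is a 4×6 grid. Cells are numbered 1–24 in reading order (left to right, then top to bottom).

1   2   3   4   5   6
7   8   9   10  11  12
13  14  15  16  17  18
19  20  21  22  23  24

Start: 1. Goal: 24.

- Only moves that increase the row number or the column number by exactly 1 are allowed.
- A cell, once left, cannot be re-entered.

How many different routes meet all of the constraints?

56

A right/down-only route from 1 to 24 makes exactly 3 down-moves and 5 right-moves in some order.
With no other constraints that would be C(8,3) = 56 routes.
That gives 56 routes.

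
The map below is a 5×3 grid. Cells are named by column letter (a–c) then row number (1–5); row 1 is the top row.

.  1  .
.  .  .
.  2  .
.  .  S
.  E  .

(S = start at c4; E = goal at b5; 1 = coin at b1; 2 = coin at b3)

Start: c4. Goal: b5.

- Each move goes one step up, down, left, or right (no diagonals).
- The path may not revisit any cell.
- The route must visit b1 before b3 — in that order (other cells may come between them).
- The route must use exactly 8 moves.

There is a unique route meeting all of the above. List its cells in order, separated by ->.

The waypoints must appear in the order b1, b3, with no cell reused.
Route from c4: 3× up (reaching c1), left to b1, 4× down (reaching b5) — 8 moves in all.
Check: order respected (1 at step 4, 2 at step 6); 8 moves as required.

c4 -> c3 -> c2 -> c1 -> b1 -> b2 -> b3 -> b4 -> b5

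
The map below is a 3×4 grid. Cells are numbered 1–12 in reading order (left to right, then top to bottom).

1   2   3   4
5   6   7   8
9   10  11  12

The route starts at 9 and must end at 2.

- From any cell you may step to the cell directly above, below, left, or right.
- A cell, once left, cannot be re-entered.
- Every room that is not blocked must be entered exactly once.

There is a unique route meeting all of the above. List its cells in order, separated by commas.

Need to visit all 12 open cells exactly once, starting at 9 and ending at 2.
Cell 4 has only two open neighbours (8 and 3), so the path must pass straight through it: one of those is the cell it's entered from and the other is where it exits.
Route from 9: right 3 to 12, up 2 to 4, left 1 to 3, down 1 to 7, left 2 to 5, up 1 to 1, right 1 to 2 — 11 moves in all.
Check: all 12 open cells covered.

9, 10, 11, 12, 8, 4, 3, 7, 6, 5, 1, 2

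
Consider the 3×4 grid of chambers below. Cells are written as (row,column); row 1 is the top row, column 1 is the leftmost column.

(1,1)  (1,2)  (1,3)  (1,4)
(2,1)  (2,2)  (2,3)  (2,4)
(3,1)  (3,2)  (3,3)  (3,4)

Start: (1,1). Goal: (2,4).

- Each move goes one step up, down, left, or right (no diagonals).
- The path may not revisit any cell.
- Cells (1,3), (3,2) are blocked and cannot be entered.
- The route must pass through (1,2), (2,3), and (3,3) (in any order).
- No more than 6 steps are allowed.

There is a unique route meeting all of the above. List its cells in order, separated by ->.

The budget equals the shortest possible length, so every move has to be on a shortest route through the required cells.
Route from (1,1): right to (1,2), down to (2,2), right to (2,3), down to (3,3), right to (3,4), up to (2,4) — 6 moves in all.
Check: all required cells visited; 6 ≤ 6 moves.

(1,1) -> (1,2) -> (2,2) -> (2,3) -> (3,3) -> (3,4) -> (2,4)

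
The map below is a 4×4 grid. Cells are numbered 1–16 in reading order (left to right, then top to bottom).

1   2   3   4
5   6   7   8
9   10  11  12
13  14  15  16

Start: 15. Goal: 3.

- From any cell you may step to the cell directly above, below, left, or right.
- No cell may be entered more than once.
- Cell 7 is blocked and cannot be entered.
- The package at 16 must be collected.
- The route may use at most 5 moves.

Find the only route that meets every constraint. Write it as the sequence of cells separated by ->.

The 5-move cap with required stops at 16 leaves no slack for detours.
Route from 15: right 1 to 16, up 3 to 4, left 1 to 3 — 5 moves in all.
Check: all required cells visited; 5 ≤ 5 moves.

15 -> 16 -> 12 -> 8 -> 4 -> 3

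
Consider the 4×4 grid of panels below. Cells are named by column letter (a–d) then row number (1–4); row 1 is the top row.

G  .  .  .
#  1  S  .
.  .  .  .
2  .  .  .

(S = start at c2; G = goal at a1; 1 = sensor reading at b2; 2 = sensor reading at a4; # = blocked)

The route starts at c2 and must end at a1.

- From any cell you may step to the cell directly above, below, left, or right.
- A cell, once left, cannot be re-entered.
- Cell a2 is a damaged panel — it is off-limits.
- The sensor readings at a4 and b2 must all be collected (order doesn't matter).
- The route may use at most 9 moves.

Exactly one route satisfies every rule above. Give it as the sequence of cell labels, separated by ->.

c2 -> c3 -> c4 -> b4 -> a4 -> a3 -> b3 -> b2 -> b1 -> a1

The 9-move cap with required stops at a4, b2 leaves no slack for detours.
Route from c2: down 2 to c4, left 2 to a4, up 1 to a3, right 1 to b3, up 2 to b1, left 1 to a1 — 9 moves in all.
Check: all required cells visited; 9 ≤ 9 moves.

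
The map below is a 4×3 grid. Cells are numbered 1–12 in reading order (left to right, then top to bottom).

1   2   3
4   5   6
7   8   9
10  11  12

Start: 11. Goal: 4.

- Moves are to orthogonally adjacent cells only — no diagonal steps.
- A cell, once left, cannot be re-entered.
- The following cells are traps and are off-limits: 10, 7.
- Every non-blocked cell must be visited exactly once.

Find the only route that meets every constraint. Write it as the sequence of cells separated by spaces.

Need to visit all 10 open cells exactly once, starting at 11 and ending at 4.
Cell 12 has only two open neighbours (9 and 11), so the path must pass straight through it: one of those is the cell it's entered from and the other is where it exits.
Route from 11: right to 12, up to 9, left to 8, up to 5, right to 6, up to 3, 2× left (reaching 1), down to 4 — 9 moves in all.
Check: all 10 open cells covered.

11 12 9 8 5 6 3 2 1 4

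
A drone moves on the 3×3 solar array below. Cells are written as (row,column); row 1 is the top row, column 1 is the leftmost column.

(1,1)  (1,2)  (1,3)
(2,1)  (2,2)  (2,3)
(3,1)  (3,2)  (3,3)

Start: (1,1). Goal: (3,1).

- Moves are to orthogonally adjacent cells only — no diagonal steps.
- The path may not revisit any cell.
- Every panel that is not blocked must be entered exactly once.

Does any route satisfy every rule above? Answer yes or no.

One route that works: (1,1) → (2,1) → (2,2) → (1,2) → (1,3) → (2,3) → (3,3) → (3,2) → (3,1).

yes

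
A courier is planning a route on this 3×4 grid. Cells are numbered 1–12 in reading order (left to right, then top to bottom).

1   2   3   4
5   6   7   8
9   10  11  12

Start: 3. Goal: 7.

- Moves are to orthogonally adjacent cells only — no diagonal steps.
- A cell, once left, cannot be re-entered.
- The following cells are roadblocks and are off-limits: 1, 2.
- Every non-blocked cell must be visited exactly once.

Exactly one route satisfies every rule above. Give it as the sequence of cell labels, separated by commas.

Need to visit all 10 open cells exactly once, starting at 3 and ending at 7.
Cell 12 has only two open neighbours (8 and 11), so the path must pass straight through it: one of those is the cell it's entered from and the other is where it exits.
Route from 3: right to 4, 2× down (reaching 12), 3× left (reaching 9), up to 5, 2× right (reaching 7) — 9 moves in all.
Check: all 10 open cells covered.

3, 4, 8, 12, 11, 10, 9, 5, 6, 7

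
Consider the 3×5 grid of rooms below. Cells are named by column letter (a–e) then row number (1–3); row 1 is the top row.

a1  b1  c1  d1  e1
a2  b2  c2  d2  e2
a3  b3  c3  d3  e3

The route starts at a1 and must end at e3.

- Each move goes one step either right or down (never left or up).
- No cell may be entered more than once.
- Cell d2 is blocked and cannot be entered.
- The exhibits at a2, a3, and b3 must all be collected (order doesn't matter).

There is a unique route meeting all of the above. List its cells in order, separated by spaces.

Moves only go right or down, so the column and row indices never decrease.
Route from a1: 2× down (reaching a3), 4× right (reaching e3) — 6 moves in all.
Check: all required cells visited.

a1 a2 a3 b3 c3 d3 e3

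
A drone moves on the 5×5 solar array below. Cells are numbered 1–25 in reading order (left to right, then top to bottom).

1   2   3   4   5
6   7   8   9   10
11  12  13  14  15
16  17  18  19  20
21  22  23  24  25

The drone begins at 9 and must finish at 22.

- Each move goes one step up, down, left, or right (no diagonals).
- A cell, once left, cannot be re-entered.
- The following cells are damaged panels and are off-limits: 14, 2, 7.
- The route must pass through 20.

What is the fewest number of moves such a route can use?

Any route passes through 20 somewhere between 9 and 22. Summing Manhattan distances along the two legs (9 → 20 → 22) gives a lower bound of 3 + 4 = 7 moves.
A route of 7 moves achieves this: 9 → 10 → 15 → 20 → 25 → 24 → 23 → 22.
Since 7 matches the lower bound, it is optimal.

7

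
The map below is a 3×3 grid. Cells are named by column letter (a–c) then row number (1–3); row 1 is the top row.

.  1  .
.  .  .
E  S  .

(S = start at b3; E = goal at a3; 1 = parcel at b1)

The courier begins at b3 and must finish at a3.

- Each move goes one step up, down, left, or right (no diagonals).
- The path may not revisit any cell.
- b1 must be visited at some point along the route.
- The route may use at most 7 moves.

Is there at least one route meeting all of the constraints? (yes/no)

One route that works: b3 → b2 → b1 → a1 → a2 → a3.

yes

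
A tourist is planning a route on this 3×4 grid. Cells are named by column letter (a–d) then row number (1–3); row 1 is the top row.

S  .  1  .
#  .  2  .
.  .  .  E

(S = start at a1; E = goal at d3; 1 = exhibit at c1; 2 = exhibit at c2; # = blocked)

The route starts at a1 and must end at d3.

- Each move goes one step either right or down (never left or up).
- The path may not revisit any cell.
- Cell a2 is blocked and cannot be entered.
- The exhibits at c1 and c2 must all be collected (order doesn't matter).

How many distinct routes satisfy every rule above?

2

A right/down-only route from a1 to d3 makes exactly 2 down-moves and 3 right-moves in some order.
With no other constraints that would be C(5,2) = 10 routes.
A monotone route can only reach the required cells in the order c1, c2, so split there and multiply the segment counts (each segment already excludes blocked cells): a1→c1: 1; c1→c2: 1; c2→d3: 2; product = 2.
That gives 2 routes.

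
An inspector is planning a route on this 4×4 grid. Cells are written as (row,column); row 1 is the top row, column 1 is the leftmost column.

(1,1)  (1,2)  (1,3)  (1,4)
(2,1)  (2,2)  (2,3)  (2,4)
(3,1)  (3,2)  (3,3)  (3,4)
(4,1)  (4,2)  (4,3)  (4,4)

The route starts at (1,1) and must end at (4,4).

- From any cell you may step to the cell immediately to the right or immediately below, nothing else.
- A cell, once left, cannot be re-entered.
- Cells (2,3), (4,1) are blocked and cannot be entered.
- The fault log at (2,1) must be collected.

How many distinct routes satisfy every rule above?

6

A right/down-only route from (1,1) to (4,4) makes exactly 3 down-moves and 3 right-moves in some order.
With no other constraints that would be C(6,3) = 20 routes.
Split at (2,1) and multiply the segment counts (each segment already excludes blocked cells): (1,1)→(2,1): 1; (2,1)→(4,4): 6; product = 6.
That gives 6 routes.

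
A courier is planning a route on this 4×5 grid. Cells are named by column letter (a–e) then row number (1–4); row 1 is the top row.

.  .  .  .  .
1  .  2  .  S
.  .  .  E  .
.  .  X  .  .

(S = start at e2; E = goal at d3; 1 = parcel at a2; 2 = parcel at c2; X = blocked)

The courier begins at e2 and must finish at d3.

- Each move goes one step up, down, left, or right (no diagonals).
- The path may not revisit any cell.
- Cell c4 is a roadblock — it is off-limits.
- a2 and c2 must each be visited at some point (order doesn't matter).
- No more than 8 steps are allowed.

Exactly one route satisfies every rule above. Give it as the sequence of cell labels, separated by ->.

e2 -> d2 -> c2 -> b2 -> a2 -> a3 -> b3 -> c3 -> d3

The 8-move cap with required stops at a2, c2 leaves no slack for detours.
Route from e2: 4× left (reaching a2), down to a3, 3× right (reaching d3) — 8 moves in all.
Check: all required cells visited; 8 ≤ 8 moves.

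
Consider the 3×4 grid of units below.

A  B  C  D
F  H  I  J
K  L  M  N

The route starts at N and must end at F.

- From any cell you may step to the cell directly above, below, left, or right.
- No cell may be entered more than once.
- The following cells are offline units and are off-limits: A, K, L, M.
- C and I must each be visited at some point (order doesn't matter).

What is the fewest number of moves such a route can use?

Any route passes through C and I in some order between N and F. Summing Manhattan distances along each leg and taking the cheapest ordering (N → C → I → F) gives a lower bound of 3 + 1 + 2 = 6 moves.
A route of 6 moves achieves this: N → J → D → C → I → H → F.
Since 6 matches the lower bound, it is optimal.

6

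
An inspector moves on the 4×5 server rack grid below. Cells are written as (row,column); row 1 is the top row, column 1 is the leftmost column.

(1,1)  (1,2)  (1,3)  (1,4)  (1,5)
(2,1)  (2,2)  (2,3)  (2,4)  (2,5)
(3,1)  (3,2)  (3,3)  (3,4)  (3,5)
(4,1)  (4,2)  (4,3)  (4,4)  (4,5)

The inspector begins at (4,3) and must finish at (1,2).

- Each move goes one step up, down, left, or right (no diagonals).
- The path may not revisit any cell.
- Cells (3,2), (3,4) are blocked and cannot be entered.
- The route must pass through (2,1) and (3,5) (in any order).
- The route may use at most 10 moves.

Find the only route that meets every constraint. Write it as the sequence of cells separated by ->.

The budget equals the shortest possible length, so every move has to be on a shortest route through the required cells.
Route from (4,3): right 2 to (4,5), up 2 to (2,5), left 4 to (2,1), up 1 to (1,1), right 1 to (1,2) — 10 moves in all.
Check: all required cells visited; 10 ≤ 10 moves.

(4,3) -> (4,4) -> (4,5) -> (3,5) -> (2,5) -> (2,4) -> (2,3) -> (2,2) -> (2,1) -> (1,1) -> (1,2)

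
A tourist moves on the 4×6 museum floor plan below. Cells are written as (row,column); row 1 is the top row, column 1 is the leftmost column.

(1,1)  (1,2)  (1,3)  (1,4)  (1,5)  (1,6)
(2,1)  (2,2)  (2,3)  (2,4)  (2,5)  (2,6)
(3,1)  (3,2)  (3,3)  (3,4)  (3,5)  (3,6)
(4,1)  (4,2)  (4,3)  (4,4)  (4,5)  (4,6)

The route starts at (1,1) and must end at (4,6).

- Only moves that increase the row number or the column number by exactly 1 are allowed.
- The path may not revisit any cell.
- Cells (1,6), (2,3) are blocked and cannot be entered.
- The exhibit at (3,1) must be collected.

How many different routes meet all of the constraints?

A right/down-only route from (1,1) to (4,6) makes exactly 3 down-moves and 5 right-moves in some order.
With no other constraints that would be C(8,3) = 56 routes.
Split at (3,1) and multiply the segment counts (each segment already excludes blocked cells): (1,1)→(3,1): 1; (3,1)→(4,6): 6; product = 6.
That gives 6 routes.

6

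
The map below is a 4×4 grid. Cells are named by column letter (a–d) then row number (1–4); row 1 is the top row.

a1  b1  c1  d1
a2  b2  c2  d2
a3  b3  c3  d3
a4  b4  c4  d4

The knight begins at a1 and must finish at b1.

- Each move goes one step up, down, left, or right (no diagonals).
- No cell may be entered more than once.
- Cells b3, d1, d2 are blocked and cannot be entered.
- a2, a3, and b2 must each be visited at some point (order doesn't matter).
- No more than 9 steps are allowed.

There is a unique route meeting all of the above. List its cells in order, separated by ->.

The 9-move cap with required stops at a2, a3, b2 leaves no slack for detours.
Route from a1: 3× down (reaching a4), 2× right (reaching c4), 2× up (reaching c2), left to b2, up to b1 — 9 moves in all.
Check: all required cells visited; 9 ≤ 9 moves.

a1 -> a2 -> a3 -> a4 -> b4 -> c4 -> c3 -> c2 -> b2 -> b1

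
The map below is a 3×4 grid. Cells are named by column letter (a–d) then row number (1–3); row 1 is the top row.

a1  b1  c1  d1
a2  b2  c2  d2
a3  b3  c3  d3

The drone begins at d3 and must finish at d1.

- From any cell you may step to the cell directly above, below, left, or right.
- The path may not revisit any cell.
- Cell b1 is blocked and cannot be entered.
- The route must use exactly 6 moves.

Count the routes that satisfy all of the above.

Need simple routes of exactly 6 moves from d3 to d1 (Manhattan distance 2, so 2 moves are spent on a detour and 2 undoing it).
Enumerating: d3 c3 b3 b2 c2 c1 d1 | d3 c3 b3 b2 c2 d2 d1.
That gives 2 routes.

2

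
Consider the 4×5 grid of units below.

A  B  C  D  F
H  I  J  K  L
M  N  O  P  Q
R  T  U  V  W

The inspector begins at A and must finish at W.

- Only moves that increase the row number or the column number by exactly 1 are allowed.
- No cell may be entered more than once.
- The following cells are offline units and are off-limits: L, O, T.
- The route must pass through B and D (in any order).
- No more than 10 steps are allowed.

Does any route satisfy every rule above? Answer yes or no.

yes

One route that works: A → B → C → D → K → P → V → W.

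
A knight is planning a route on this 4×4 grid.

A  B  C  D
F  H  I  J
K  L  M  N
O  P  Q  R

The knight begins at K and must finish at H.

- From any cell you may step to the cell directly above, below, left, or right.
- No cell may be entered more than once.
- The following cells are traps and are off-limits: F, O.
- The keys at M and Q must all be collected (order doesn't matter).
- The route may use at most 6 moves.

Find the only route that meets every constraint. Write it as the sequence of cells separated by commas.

K, L, P, Q, M, I, H

The 6-move cap with required stops at M, Q leaves no slack for detours.
Route from K: right 1 to L, down 1 to P, right 1 to Q, up 2 to I, left 1 to H — 6 moves in all.
Check: all required cells visited; 6 ≤ 6 moves.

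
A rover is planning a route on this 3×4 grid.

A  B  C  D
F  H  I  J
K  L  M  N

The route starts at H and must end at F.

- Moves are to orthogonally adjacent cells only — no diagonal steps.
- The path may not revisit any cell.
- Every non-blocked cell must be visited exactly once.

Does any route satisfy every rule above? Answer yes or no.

Exhausting the options from H, every branch either would have to re-enter a cell already used or reaches the goal with a constraint still unmet.

no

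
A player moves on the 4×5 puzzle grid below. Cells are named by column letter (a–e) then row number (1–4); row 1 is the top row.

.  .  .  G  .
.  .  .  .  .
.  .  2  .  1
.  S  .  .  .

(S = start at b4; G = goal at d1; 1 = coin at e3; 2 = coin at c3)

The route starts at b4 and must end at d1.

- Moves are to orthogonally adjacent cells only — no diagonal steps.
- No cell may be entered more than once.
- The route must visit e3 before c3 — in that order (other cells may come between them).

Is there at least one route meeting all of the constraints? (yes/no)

yes

One route that works: b4 → c4 → d4 → e4 → e3 → d3 → c3 → c2 → c1 → d1.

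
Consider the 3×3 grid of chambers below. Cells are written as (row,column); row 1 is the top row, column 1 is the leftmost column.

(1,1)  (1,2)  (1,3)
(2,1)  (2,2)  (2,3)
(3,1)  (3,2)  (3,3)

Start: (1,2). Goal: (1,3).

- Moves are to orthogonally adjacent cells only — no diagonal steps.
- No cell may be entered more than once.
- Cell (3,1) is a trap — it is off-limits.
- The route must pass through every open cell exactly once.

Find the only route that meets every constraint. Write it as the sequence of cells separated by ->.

Need to visit all 8 open cells exactly once, starting at (1,2) and ending at (1,3).
Cell (2,1) has only two open neighbours ((1,1) and (2,2)), so the path must pass straight through it: one of those is the cell it's entered from and the other is where it exits.
Route from (1,2): left to (1,1), down to (2,1), right to (2,2), down to (3,2), right to (3,3), 2× up (reaching (1,3)) — 7 moves in all.
Check: all 8 open cells covered.

(1,2) -> (1,1) -> (2,1) -> (2,2) -> (3,2) -> (3,3) -> (2,3) -> (1,3)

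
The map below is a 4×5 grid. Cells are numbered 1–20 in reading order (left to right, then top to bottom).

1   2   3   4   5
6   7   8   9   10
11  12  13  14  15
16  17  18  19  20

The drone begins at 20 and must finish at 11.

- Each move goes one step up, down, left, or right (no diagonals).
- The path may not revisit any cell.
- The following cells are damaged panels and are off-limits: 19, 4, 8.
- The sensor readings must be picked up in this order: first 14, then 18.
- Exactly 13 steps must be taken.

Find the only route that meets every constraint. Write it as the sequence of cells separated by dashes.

The waypoints must appear in the order 14, 18, with no cell reused.
Route from 20: up 2 to 10, left 1 to 9, down 1 to 14, left 1 to 13, down 1 to 18, left 1 to 17, up 3 to 2, left 1 to 1, down 2 to 11 — 13 moves in all.
Check: order respected (14 at step 4, 18 at step 6); 13 moves as required.

20 - 15 - 10 - 9 - 14 - 13 - 18 - 17 - 12 - 7 - 2 - 1 - 6 - 11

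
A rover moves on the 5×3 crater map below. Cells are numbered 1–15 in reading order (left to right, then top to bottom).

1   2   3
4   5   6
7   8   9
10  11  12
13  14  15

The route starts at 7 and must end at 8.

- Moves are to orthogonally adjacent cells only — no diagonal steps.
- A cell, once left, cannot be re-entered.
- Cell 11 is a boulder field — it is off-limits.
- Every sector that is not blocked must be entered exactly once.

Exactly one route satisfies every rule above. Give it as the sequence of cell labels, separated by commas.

Need to visit all 14 open cells exactly once, starting at 7 and ending at 8.
Cell 1 has only two open neighbours (4 and 2), so the path must pass straight through it: one of those is the cell it's entered from and the other is where it exits.
Route from 7: 2× down (reaching 13), 2× right (reaching 15), 4× up (reaching 3), 2× left (reaching 1), down to 4, right to 5, down to 8 — 13 moves in all.
Check: all 14 open cells covered.

7, 10, 13, 14, 15, 12, 9, 6, 3, 2, 1, 4, 5, 8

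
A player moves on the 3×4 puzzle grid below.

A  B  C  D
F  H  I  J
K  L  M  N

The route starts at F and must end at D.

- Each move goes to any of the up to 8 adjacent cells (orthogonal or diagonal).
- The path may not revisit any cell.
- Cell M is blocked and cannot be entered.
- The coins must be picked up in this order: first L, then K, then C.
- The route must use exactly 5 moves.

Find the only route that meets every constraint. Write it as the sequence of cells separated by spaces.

The waypoints must appear in the order L, K, C, with no cell reused.
Route from F: down-right to L, left to K, 2× up-right (reaching C), right to D — 5 moves in all.
Check: order respected (L at step 1, K at step 2, C at step 4); 5 moves as required.

F L K H C D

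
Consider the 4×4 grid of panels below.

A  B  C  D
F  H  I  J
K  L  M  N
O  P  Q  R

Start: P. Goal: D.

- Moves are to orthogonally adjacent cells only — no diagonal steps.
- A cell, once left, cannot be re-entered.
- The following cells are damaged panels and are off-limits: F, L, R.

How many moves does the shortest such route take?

5

The Manhattan distance from P to D is |4−1| + |2−4| = 5, so at least 5 moves are needed.
A route of 5 moves achieves this: P → Q → M → I → C → D.
Since 5 matches the lower bound, it is optimal.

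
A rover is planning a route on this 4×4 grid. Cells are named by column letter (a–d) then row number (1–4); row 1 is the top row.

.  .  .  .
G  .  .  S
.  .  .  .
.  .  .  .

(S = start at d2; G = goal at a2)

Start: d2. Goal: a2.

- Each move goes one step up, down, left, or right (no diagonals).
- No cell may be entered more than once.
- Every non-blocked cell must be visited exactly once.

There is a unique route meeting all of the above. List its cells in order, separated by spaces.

d2 d1 c1 c2 c3 d3 d4 c4 b4 a4 a3 b3 b2 b1 a1 a2

Need to visit all 16 open cells exactly once, starting at d2 and ending at a2.
Cell a1 has only two open neighbours (a2 and b1), so the path must pass straight through it: one of those is the cell it's entered from and the other is where it exits.
Route from d2: up 1 to d1, left 1 to c1, down 2 to c3, right 1 to d3, down 1 to d4, left 3 to a4, up 1 to a3, right 1 to b3, up 2 to b1, left 1 to a1, down 1 to a2 — 15 moves in all.
Check: all 16 open cells covered.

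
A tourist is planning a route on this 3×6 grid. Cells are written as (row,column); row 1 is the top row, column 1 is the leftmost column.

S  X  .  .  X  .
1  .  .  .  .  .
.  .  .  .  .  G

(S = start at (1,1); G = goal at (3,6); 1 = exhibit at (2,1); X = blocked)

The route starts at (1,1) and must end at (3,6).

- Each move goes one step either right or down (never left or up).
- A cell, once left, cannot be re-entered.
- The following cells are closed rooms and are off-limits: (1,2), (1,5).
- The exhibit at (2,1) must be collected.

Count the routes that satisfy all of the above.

6

A right/down-only route from (1,1) to (3,6) makes exactly 2 down-moves and 5 right-moves in some order.
With no other constraints that would be C(7,2) = 21 routes.
Split at (2,1) and multiply the segment counts (each segment already excludes blocked cells): (1,1)→(2,1): 1; (2,1)→(3,6): 6; product = 6.
That gives 6 routes.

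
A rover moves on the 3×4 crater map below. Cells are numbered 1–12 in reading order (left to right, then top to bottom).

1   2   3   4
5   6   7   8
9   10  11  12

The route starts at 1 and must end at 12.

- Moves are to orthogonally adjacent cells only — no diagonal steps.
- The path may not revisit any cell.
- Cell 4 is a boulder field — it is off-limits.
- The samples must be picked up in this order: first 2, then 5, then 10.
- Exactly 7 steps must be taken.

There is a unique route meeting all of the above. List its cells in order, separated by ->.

The waypoints must appear in the order 2, 5, 10, with no cell reused.
Route from 1: right 1 to 2, down 1 to 6, left 1 to 5, down 1 to 9, right 3 to 12 — 7 moves in all.
Check: order respected (2 at step 1, 5 at step 3, 10 at step 5); 7 moves as required.

1 -> 2 -> 6 -> 5 -> 9 -> 10 -> 11 -> 12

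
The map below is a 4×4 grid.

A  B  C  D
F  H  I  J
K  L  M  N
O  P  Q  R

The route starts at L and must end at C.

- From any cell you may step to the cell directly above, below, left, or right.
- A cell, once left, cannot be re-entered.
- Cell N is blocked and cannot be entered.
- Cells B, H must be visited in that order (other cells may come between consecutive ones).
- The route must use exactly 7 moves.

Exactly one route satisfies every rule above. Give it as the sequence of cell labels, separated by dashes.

The waypoints must appear in the order B, H, with no cell reused.
Route from L: left to K, 2× up (reaching A), right to B, down to H, right to I, up to C — 7 moves in all.
Check: order respected (B at step 4, H at step 5); 7 moves as required.

L - K - F - A - B - H - I - C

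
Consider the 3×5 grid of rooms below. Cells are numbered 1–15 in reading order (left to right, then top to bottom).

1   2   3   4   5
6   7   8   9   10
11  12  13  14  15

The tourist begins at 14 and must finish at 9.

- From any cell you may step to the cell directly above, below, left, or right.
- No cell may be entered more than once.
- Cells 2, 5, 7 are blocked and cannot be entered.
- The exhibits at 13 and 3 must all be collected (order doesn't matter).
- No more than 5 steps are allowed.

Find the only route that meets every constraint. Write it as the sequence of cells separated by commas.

The budget equals the shortest possible length, so every move has to be on a shortest route through the required cells.
Route from 14: left to 13, 2× up (reaching 3), right to 4, down to 9 — 5 moves in all.
Check: all required cells visited; 5 ≤ 5 moves.

14, 13, 8, 3, 4, 9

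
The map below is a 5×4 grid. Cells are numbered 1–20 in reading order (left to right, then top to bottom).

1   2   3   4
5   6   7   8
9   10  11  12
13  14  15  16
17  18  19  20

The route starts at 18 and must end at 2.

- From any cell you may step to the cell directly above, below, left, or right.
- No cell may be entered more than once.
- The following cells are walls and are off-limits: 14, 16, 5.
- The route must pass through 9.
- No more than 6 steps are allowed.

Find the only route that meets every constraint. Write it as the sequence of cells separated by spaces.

The 6-move cap with required stops at 9 leaves no slack for detours.
Route from 18: left 1 to 17, up 2 to 9, right 1 to 10, up 2 to 2 — 6 moves in all.
Check: all required cells visited; 6 ≤ 6 moves.

18 17 13 9 10 6 2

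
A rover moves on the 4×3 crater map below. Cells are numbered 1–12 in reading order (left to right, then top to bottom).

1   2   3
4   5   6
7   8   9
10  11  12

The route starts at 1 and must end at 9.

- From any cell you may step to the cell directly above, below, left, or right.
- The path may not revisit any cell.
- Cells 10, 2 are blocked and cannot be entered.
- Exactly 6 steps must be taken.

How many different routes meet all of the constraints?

3

Need simple routes of exactly 6 moves from 1 to 9 (Manhattan distance 4, so 1 moves are spent on a detour and 1 undoing it).
Enumerating: 1 4 7 8 5 6 9 | 1 4 7 8 11 12 9 | 1 4 5 8 11 12 9.
That gives 3 routes.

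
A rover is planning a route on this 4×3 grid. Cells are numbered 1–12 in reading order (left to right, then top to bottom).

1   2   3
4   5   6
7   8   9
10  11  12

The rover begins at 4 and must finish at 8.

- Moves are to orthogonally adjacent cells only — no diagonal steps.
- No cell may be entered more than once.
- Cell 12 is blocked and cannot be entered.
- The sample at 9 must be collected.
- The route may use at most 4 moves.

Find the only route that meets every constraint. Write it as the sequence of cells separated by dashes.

The 4-move cap with required stops at 9 leaves no slack for detours.
Route from 4: 2× right (reaching 6), down to 9, left to 8 — 4 moves in all.
Check: all required cells visited; 4 ≤ 4 moves.

4 - 5 - 6 - 9 - 8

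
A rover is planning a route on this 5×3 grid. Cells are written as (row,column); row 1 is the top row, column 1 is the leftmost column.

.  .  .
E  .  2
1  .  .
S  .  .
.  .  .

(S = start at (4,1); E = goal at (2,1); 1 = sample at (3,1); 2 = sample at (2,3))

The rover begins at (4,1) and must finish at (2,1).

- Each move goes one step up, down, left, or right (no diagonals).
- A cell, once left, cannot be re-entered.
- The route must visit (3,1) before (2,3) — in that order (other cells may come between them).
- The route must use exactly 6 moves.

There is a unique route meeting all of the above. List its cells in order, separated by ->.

The waypoints must appear in the order (3,1), (2,3), with no cell reused.
Route from (4,1): up to (3,1), 2× right (reaching (3,3)), up to (2,3), 2× left (reaching (2,1)) — 6 moves in all.
Check: order respected (1 at step 1, 2 at step 4); 6 moves as required.

(4,1) -> (3,1) -> (3,2) -> (3,3) -> (2,3) -> (2,2) -> (2,1)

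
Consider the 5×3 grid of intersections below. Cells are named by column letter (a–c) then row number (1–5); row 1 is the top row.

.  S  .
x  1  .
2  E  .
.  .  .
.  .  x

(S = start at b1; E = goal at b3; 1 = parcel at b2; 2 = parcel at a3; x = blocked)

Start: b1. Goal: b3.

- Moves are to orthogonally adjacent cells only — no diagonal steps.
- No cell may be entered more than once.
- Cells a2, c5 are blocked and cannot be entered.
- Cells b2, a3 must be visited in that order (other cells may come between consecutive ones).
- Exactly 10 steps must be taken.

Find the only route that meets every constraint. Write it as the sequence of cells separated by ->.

b1 -> b2 -> c2 -> c3 -> c4 -> b4 -> b5 -> a5 -> a4 -> a3 -> b3

The waypoints must appear in the order b2, a3, with no cell reused.
Route from b1: down to b2, right to c2, 2× down (reaching c4), left to b4, down to b5, left to a5, 2× up (reaching a3), right to b3 — 10 moves in all.
Check: order respected (1 at step 1, 2 at step 9); 10 moves as required.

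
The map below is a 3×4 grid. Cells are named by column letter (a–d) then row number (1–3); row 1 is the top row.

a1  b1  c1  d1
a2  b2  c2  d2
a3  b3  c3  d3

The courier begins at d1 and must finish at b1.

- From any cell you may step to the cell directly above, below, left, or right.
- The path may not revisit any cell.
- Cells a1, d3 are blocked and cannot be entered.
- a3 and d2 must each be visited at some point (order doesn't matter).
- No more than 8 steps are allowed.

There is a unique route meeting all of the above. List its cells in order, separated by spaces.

d1 d2 c2 c3 b3 a3 a2 b2 b1

The budget equals the shortest possible length, so every move has to be on a shortest route through the required cells.
Route from d1: down to d2, left to c2, down to c3, 2× left (reaching a3), up to a2, right to b2, up to b1 — 8 moves in all.
Check: all required cells visited; 8 ≤ 8 moves.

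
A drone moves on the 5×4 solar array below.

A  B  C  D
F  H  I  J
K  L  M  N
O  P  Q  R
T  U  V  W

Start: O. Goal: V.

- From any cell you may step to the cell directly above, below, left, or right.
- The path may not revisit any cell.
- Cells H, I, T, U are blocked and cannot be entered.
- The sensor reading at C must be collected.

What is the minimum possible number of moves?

Any route passes through C somewhere between O and V. Summing Manhattan distances along the two legs (O → C → V) gives a lower bound of 5 + 4 = 9 moves.
That bound ignores the blocked cells. Measuring each leg by the fewest moves that actually steer around them (O→C: 5; C→V: 6) raises the lower bound to 11.
A route of 11 moves exists: O → K → F → A → B → C → D → J → N → R → W → V.
Since 11 matches that lower bound, it is optimal.

11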